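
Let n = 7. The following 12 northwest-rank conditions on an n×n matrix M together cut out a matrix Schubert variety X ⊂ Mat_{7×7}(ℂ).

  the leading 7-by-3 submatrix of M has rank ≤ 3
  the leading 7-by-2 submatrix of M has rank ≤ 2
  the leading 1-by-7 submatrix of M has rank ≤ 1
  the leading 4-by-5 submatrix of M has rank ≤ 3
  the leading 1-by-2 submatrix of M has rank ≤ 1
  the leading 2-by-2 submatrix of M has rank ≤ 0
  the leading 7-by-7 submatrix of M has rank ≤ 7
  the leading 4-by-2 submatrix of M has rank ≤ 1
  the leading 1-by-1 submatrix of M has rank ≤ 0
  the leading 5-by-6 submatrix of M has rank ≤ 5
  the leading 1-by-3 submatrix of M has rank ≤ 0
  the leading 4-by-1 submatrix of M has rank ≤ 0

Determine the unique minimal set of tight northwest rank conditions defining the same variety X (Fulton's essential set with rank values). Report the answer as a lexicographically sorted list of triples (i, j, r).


Rank table r_w(7×7) implied by the 12 constraints:

  i=1: 0 | 0 | 0 | 1 | 1 | 1 | 1
  i=2: 0 | 0 | 1 | 2 | 2 | 2 | 2
  i=3: 0 | 1 | 2 | 3 | 3 | 3 | 3
  i=4: 0 | 1 | 2 | 3 | 3 | 4 | 4
  i=5: 1 | 2 | 3 | 4 | 4 | 5 | 5
  i=6: 1 | 2 | 3 | 4 | 5 | 6 | 6
  i=7: 1 | 2 | 3 | 4 | 5 | 6 | 7

so w = (4, 3, 2, 6, 1, 5, 7).

|D(w)|=8, |Ess(w)|=4:

[(1, 3, 0), (2, 2, 0), (4, 1, 0), (4, 5, 3)]


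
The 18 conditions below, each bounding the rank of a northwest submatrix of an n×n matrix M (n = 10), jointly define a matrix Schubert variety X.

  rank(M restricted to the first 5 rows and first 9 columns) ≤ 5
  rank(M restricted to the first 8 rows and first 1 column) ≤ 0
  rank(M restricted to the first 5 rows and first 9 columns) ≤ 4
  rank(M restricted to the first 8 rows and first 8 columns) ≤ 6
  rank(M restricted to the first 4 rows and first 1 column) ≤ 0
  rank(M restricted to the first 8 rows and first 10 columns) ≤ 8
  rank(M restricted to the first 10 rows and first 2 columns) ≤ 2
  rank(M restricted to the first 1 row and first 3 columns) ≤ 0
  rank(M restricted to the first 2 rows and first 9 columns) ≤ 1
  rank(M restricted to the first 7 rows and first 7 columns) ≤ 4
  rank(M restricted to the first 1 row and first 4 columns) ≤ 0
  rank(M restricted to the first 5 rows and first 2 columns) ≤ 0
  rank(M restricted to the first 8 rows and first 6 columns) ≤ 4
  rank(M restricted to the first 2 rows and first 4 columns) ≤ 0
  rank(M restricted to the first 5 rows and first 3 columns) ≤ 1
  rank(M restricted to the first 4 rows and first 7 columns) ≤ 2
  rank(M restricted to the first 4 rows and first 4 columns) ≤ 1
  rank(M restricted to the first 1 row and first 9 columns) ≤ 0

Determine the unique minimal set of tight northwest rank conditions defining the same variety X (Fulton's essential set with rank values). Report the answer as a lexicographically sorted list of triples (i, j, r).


Computing R[i][j] = min implied NW-rank bound (n=10, 18 conditions):

  0 0 0 0 0 0 0 0 0 1
  0 0 0 0 1 1 1 1 1 2
  0 0 1 1 2 2 2 2 2 3
  0 0 1 1 2 2 2 3 3 4
  0 0 1 2 3 3 3 4 4 5
  0 1 2 3 4 4 4 5 5 6
  0 1 2 3 4 4 4 5 6 7
  0 1 2 3 4 4 5 6 7 8
  1 2 3 4 5 5 6 7 8 9
  1 2 3 4 5 6 7 8 9 10

giving w = (10, 5, 3, 8, 4, 2, 9, 7, 1, 6) via Δ²R.

ℓ(w)=28; the 8 essential cells (i,j,r):

[(1, 9, 0), (2, 4, 0), (4, 4, 1), (4, 7, 2), (5, 2, 0), (7, 7, 4), (8, 1, 0), (8, 6, 4)]


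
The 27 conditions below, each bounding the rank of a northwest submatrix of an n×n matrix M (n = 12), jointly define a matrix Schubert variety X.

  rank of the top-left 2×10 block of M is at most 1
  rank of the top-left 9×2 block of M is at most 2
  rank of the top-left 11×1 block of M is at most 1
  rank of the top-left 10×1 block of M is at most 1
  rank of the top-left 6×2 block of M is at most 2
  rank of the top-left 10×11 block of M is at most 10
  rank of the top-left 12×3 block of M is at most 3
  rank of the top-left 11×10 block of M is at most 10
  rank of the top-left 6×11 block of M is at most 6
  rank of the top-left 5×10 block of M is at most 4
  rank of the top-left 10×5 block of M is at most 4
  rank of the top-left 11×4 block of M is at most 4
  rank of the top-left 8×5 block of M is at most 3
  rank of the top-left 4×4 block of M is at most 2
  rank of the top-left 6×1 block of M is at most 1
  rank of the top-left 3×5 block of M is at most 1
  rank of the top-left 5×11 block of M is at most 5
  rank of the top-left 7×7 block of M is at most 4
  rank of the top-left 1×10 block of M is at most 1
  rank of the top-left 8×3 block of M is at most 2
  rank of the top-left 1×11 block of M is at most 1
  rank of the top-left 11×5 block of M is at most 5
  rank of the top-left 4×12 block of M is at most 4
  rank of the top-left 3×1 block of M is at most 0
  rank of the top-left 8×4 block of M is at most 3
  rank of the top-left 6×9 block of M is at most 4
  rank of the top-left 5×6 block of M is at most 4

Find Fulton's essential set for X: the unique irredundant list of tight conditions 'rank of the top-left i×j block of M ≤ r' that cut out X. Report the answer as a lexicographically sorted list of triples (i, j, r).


Propagating the 27 rank bounds to every northwest block:

  row 1: 0 1 1 1 1 1 1 1 1 1 1 1
  row 2: 0 1 1 1 1 1 1 1 1 1 2 2
  row 3: 0 1 1 1 1 2 2 2 2 2 3 3
  row 4: 1 2 2 2 2 3 3 3 3 3 4 4
  row 5: 1 2 2 3 3 4 4 4 4 4 5 5
  row 6: 1 2 2 3 3 4 4 4 4 5 6 6
  row 7: 1 2 2 3 3 4 4 5 5 6 7 7
  row 8: 1 2 2 3 3 4 5 6 6 7 8 8
  row 9: 1 2 3 4 4 5 6 7 7 8 9 9
  row 10: 1 2 3 4 4 5 6 7 8 9 10 10
  row 11: 1 2 3 4 5 6 7 8 9 10 11 11
  row 12: 1 2 3 4 5 6 7 8 9 10 11 12

reading off 1-entries of Δ²R: w = (2, 11, 6, 1, 4, 10, 8, 7, 3, 9, 5, 12).

D(w) has 26 cells with 8 SE-corners; essential set:

[(2, 10, 1), (3, 1, 0), (3, 5, 1), (6, 9, 4), (7, 7, 4), (8, 3, 2), (8, 5, 3), (10, 5, 4)]


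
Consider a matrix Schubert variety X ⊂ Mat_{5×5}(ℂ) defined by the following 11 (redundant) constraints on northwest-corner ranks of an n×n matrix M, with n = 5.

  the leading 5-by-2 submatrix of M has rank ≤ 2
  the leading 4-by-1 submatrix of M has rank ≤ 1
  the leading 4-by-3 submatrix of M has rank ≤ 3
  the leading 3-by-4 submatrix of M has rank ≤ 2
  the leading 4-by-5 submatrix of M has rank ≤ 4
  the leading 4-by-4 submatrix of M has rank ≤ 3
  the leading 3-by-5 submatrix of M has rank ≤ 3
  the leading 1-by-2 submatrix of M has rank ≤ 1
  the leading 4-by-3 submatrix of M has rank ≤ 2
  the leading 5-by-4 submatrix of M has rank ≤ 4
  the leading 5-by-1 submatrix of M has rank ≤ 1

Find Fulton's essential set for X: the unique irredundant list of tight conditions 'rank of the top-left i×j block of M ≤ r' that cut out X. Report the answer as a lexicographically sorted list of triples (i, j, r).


Recovering R(i,j) via the rank-extension bound from the 11 conditions:

  R[1]: 1, 1, 1, 1, 1
  R[2]: 1, 2, 2, 2, 2
  R[3]: 1, 2, 2, 2, 3
  R[4]: 1, 2, 2, 3, 4
  R[5]: 1, 2, 3, 4, 5

reading off 1-entries of Δ²R: w = (1, 2, 5, 4, 3).

D(w) has 3 cells with 2 SE-corners; essential set:

[(3, 4, 2), (4, 3, 2)]


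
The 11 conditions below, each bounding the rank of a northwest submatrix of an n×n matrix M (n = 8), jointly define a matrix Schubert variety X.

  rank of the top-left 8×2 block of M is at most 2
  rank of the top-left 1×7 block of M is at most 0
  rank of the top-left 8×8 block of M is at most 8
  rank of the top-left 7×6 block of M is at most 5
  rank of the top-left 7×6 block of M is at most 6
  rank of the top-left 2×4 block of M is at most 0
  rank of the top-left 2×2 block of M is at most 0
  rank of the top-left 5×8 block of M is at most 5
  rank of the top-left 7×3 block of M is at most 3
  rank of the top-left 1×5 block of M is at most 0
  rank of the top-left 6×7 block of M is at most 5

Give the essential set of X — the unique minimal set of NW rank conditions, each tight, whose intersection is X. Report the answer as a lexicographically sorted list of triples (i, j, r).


Reconstructing r_w from the 11 given conditions:

  0 0 0 0 0 0 0 1
  0 0 0 0 1 1 1 2
  1 1 1 1 2 2 2 3
  1 2 2 2 3 3 3 4
  1 2 3 3 4 4 4 5
  1 2 3 4 5 5 5 6
  1 2 3 4 5 5 6 7
  1 2 3 4 5 6 7 8

reading off 1-entries of Δ²R: w = (8, 5, 1, 2, 3, 4, 7, 6).

Fulton essential set (3 of the 12 Rothe cells):

[(1, 7, 0), (2, 4, 0), (7, 6, 5)]


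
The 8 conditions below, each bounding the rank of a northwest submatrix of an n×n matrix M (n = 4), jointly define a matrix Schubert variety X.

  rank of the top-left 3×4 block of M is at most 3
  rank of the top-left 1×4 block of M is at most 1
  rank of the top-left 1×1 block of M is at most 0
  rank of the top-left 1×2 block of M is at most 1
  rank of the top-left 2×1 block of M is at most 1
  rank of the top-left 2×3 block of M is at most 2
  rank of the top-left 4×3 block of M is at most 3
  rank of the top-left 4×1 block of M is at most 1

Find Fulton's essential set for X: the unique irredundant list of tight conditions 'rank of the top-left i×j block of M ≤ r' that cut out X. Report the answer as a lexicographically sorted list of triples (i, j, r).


Recovering R(i,j) via the rank-extension bound from the 8 conditions:

  i=1: 0 1 1 1
  i=2: 1 2 2 2
  i=3: 1 2 3 3
  i=4: 1 2 3 4

hence w(1..4) = (2, 1, 3, 4).

D(w) has 1 cell with 1 SE-corner; essential set:

[(1, 1, 0)]


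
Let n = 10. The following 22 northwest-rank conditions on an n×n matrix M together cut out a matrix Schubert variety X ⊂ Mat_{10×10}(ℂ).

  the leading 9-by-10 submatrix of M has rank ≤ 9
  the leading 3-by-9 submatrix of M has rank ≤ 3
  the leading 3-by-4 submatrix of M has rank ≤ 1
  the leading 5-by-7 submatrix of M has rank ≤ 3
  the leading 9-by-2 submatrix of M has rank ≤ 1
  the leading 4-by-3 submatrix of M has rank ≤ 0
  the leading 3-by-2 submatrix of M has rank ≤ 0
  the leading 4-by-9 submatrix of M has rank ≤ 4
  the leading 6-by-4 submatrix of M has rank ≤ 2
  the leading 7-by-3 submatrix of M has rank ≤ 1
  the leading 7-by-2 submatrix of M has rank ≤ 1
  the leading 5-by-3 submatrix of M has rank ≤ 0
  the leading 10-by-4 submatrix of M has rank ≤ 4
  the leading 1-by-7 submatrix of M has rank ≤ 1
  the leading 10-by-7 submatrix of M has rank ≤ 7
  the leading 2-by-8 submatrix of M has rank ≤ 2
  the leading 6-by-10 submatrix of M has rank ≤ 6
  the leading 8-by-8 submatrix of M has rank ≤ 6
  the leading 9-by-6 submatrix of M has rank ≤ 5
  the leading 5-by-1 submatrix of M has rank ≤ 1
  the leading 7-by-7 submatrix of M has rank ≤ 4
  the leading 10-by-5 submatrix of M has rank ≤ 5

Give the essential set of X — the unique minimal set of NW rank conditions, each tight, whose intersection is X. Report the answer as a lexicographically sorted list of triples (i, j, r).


Rank table r_w(10×10) implied by the 22 constraints:

  i=1: 0, 0, 0, 1, 1, 1, 1, 1, 1, 1
  i=2: 0, 0, 0, 1, 2, 2, 2, 2, 2, 2
  i=3: 0, 0, 0, 1, 2, 3, 3, 3, 3, 3
  i=4: 0, 0, 0, 1, 2, 3, 3, 4, 4, 4
  i=5: 0, 0, 0, 1, 2, 3, 3, 4, 5, 5
  i=6: 1, 1, 1, 2, 3, 4, 4, 5, 6, 6
  i=7: 1, 1, 1, 2, 3, 4, 4, 5, 6, 7
  i=8: 1, 1, 2, 3, 4, 5, 5, 6, 7, 8
  i=9: 1, 1, 2, 3, 4, 5, 6, 7, 8, 9
  i=10: 1, 2, 3, 4, 5, 6, 7, 8, 9, 10

giving w = (4, 5, 6, 8, 9, 1, 10, 3, 7, 2) via Δ²R.

D(w) has 22 cells with 5 SE-corners; essential set:

[(5, 3, 0), (5, 7, 3), (7, 3, 1), (7, 7, 4), (9, 2, 1)]


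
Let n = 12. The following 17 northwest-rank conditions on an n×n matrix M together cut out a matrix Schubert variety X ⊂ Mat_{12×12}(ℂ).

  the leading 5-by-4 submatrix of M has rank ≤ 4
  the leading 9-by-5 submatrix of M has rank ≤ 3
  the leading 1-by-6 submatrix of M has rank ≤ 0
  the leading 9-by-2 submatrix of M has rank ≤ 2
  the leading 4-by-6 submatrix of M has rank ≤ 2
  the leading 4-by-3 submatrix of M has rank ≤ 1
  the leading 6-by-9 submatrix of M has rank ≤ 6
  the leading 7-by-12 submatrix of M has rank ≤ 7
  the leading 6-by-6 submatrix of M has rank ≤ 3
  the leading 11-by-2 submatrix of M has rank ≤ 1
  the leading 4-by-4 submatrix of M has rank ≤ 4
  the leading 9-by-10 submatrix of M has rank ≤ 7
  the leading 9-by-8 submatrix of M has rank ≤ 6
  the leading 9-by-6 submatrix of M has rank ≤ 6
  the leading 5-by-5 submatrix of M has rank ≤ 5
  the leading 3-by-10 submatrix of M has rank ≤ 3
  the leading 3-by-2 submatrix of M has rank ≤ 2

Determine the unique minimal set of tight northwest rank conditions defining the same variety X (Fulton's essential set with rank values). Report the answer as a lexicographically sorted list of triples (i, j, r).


The tightest implied rank at each (i,j), from the 17 conditions:

  0, 0, 0, 0, 0, 0, 1, 1, 1, 1, 1, 1
  1, 1, 1, 1, 1, 1, 2, 2, 2, 2, 2, 2
  1, 1, 1, 2, 2, 2, 3, 3, 3, 3, 3, 3
  1, 1, 1, 2, 2, 2, 3, 4, 4, 4, 4, 4
  1, 1, 2, 3, 3, 3, 4, 5, 5, 5, 5, 5
  1, 1, 2, 3, 3, 3, 4, 5, 6, 6, 6, 6
  1, 1, 2, 3, 3, 4, 5, 6, 7, 7, 7, 7
  1, 1, 2, 3, 3, 4, 5, 6, 7, 7, 8, 8
  1, 1, 2, 3, 3, 4, 5, 6, 7, 7, 8, 9
  1, 1, 2, 3, 4, 5, 6, 7, 8, 8, 9, 10
  1, 1, 2, 3, 4, 5, 6, 7, 8, 9, 10, 11
  1, 2, 3, 4, 5, 6, 7, 8, 9, 10, 11, 12

so w = (7, 1, 4, 8, 3, 9, 6, 11, 12, 5, 10, 2).

ℓ(w)=26; the 7 essential cells (i,j,r):

[(1, 6, 0), (4, 3, 1), (4, 6, 2), (6, 6, 3), (9, 5, 3), (9, 10, 7), (11, 2, 1)]


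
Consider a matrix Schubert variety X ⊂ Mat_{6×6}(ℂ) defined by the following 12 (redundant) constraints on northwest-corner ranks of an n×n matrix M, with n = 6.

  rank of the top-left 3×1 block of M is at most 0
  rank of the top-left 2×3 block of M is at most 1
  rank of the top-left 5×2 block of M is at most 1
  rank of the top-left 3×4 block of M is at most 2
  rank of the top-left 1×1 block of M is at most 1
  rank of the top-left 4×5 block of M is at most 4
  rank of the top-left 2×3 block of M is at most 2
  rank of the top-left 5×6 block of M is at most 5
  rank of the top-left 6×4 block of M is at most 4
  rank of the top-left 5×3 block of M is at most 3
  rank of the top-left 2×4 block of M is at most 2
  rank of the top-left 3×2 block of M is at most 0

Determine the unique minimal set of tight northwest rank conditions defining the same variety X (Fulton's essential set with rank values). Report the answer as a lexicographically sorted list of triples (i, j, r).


The tightest implied rank at each (i,j), from the 12 conditions:

  0 | 0 | 1 | 1 | 1 | 1
  0 | 0 | 1 | 2 | 2 | 2
  0 | 0 | 1 | 2 | 3 | 3
  1 | 1 | 2 | 3 | 4 | 4
  1 | 1 | 2 | 3 | 4 | 5
  1 | 2 | 3 | 4 | 5 | 6

reading off 1-entries of Δ²R: w = (3, 4, 5, 1, 6, 2).

Fulton essential set (2 of the 7 Rothe cells):

[(3, 2, 0), (5, 2, 1)]


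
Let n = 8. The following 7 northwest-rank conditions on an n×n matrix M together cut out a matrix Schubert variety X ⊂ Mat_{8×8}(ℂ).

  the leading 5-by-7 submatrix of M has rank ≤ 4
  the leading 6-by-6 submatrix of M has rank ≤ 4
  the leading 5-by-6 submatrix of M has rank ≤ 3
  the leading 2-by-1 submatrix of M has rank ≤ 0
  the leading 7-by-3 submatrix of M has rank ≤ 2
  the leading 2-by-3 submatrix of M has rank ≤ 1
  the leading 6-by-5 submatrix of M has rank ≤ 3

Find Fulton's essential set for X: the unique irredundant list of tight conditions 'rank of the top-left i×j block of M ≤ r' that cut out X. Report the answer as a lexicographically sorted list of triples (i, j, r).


Propagating the 7 rank bounds to every northwest block:

  row 1: 0, 1, 1, 1, 1, 1, 1, 1
  row 2: 0, 1, 1, 2, 2, 2, 2, 2
  row 3: 1, 2, 2, 3, 3, 3, 3, 3
  row 4: 1, 2, 2, 3, 3, 3, 4, 4
  row 5: 1, 2, 2, 3, 3, 3, 4, 5
  row 6: 1, 2, 2, 3, 3, 4, 5, 6
  row 7: 1, 2, 2, 3, 4, 5, 6, 7
  row 8: 1, 2, 3, 4, 5, 6, 7, 8

so w = (2, 4, 1, 7, 8, 6, 5, 3).

|D(w)|=12, |Ess(w)|=5:

[(2, 1, 0), (2, 3, 1), (5, 6, 3), (6, 5, 3), (7, 3, 2)]


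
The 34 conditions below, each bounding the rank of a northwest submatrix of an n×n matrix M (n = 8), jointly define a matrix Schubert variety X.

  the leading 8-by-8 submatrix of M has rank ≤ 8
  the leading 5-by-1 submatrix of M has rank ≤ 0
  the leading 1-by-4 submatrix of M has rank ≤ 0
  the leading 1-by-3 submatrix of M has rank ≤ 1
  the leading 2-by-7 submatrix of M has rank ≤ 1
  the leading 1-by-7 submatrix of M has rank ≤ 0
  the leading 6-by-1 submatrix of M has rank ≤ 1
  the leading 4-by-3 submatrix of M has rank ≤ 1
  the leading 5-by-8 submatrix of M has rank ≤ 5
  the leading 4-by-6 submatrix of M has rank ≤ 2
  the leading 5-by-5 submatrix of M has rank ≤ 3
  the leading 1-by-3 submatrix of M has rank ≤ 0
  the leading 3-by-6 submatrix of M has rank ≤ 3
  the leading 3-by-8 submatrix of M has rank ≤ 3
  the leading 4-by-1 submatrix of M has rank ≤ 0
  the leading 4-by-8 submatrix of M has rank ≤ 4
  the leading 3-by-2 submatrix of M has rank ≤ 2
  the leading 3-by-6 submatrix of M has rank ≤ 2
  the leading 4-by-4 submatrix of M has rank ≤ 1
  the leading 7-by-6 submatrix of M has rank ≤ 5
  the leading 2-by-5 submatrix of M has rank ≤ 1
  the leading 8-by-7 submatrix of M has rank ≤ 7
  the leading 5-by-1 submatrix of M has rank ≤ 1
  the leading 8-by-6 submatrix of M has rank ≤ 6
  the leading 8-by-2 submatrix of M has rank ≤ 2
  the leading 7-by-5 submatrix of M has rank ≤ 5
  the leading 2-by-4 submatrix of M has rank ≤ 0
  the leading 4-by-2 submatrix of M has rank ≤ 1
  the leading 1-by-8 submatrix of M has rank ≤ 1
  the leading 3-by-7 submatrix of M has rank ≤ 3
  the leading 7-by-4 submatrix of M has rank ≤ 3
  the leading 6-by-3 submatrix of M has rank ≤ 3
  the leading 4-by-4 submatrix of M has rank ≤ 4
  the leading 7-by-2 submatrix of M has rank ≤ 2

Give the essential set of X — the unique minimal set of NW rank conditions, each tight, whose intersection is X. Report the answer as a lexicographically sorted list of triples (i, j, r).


Reconstructing r_w from the 34 given conditions:

  0  0  0  0  0  0  0  1
  0  0  0  0  1  1  1  2
  0  1  1  1  2  2  2  3
  0  1  1  1  2  2  3  4
  0  1  2  2  3  3  4  5
  1  2  3  3  4  4  5  6
  1  2  3  3  4  5  6  7
  1  2  3  4  5  6  7  8

the unique w with this rank table is (8, 5, 2, 7, 3, 1, 6, 4).

|D(w)|=18, |Ess(w)|=6:

[(1, 7, 0), (2, 4, 0), (4, 4, 1), (4, 6, 2), (5, 1, 0), (7, 4, 3)]


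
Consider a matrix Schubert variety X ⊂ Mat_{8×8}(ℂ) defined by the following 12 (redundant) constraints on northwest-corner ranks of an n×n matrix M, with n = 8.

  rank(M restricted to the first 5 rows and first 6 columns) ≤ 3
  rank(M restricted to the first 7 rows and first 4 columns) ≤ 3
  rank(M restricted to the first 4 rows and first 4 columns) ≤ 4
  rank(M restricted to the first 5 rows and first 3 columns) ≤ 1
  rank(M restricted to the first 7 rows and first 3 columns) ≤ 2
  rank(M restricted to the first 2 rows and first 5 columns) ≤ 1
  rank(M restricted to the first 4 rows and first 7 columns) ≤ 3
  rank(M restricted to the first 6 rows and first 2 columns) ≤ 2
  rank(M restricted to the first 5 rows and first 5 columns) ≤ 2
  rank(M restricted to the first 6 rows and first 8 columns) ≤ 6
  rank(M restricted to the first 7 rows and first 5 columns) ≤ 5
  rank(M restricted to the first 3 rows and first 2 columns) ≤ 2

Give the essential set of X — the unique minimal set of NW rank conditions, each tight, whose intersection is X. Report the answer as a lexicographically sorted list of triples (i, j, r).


Recovering R(i,j) via the rank-extension bound from the 12 conditions:

  i=1: 1 | 1 | 1 | 1 | 1 | 1 | 1 | 1
  i=2: 1 | 1 | 1 | 1 | 1 | 2 | 2 | 2
  i=3: 1 | 1 | 1 | 2 | 2 | 3 | 3 | 3
  i=4: 1 | 1 | 1 | 2 | 2 | 3 | 3 | 4
  i=5: 1 | 1 | 1 | 2 | 2 | 3 | 4 | 5
  i=6: 1 | 2 | 2 | 3 | 3 | 4 | 5 | 6
  i=7: 1 | 2 | 2 | 3 | 4 | 5 | 6 | 7
  i=8: 1 | 2 | 3 | 4 | 5 | 6 | 7 | 8

so w = (1, 6, 4, 8, 7, 2, 5, 3).

ℓ(w)=14; the 5 essential cells (i,j,r):

[(2, 5, 1), (4, 7, 3), (5, 3, 1), (5, 5, 2), (7, 3, 2)]


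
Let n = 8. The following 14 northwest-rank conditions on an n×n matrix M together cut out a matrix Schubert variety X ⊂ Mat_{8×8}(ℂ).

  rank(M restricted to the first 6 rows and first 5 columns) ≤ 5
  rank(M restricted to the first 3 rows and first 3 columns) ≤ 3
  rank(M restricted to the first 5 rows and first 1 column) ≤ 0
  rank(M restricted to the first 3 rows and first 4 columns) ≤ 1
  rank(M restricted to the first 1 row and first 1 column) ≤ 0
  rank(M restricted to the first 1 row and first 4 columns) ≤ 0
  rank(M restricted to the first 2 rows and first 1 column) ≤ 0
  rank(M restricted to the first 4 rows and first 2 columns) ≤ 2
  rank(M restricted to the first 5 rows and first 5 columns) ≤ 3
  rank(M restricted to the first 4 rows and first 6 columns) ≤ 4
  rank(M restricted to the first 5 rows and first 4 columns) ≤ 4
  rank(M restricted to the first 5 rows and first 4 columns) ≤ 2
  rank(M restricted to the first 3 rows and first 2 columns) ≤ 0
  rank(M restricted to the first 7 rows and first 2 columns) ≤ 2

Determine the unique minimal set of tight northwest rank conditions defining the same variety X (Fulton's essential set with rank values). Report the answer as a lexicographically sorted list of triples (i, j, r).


Reconstructing r_w from the 14 given conditions:

  0  0  0  0  1  1  1  1
  0  0  1  1  2  2  2  2
  0  0  1  1  2  3  3  3
  0  1  2  2  3  4  4  4
  0  1  2  2  3  4  5  5
  1  2  3  3  4  5  6  6
  1  2  3  4  5  6  7  7
  1  2  3  4  5  6  7  8

the unique w with this rank table is (5, 3, 6, 2, 7, 1, 4, 8).

ℓ(w)=12; the 5 essential cells (i,j,r):

[(1, 4, 0), (3, 2, 0), (3, 4, 1), (5, 1, 0), (5, 4, 2)]


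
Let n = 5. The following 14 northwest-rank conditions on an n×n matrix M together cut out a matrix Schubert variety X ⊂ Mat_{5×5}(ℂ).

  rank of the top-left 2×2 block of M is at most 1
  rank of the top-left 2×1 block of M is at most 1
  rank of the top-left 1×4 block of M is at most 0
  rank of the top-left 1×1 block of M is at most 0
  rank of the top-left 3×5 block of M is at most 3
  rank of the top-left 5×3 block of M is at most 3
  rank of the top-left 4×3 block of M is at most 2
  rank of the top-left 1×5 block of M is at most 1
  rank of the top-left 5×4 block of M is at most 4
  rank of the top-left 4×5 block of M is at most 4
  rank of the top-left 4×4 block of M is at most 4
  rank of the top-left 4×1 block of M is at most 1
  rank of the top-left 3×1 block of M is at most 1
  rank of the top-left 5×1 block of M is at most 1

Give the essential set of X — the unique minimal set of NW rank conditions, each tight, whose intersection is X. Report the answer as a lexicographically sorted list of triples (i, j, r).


Recovering R(i,j) via the rank-extension bound from the 14 conditions:

  i=1: 0, 0, 0, 0, 1
  i=2: 1, 1, 1, 1, 2
  i=3: 1, 2, 2, 2, 3
  i=4: 1, 2, 2, 3, 4
  i=5: 1, 2, 3, 4, 5

giving w = (5, 1, 2, 4, 3) via Δ²R.

Rothe diagram D(w) (5 cells), 2 SE-corners (essential conditions):

[(1, 4, 0), (4, 3, 2)]


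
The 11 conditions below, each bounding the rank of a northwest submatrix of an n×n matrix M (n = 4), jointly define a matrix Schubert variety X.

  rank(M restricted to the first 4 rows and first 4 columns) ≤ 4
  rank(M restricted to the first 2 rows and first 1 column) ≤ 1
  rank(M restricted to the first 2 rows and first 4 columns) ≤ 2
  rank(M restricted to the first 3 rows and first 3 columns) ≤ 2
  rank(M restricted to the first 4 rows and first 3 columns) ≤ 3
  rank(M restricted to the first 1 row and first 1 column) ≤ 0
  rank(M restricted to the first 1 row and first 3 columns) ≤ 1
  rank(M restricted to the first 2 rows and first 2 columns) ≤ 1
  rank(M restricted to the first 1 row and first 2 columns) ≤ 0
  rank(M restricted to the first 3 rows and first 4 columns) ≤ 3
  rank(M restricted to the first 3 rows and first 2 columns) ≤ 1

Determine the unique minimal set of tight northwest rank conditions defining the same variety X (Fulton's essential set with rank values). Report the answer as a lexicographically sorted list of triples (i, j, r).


Recovering R(i,j) via the rank-extension bound from the 11 conditions:

  i=1: 0 | 0 | 1 | 1
  i=2: 1 | 1 | 2 | 2
  i=3: 1 | 1 | 2 | 3
  i=4: 1 | 2 | 3 | 4

hence w(1..4) = (3, 1, 4, 2).

D(w) has 3 cells with 2 SE-corners; essential set:

[(1, 2, 0), (3, 2, 1)]


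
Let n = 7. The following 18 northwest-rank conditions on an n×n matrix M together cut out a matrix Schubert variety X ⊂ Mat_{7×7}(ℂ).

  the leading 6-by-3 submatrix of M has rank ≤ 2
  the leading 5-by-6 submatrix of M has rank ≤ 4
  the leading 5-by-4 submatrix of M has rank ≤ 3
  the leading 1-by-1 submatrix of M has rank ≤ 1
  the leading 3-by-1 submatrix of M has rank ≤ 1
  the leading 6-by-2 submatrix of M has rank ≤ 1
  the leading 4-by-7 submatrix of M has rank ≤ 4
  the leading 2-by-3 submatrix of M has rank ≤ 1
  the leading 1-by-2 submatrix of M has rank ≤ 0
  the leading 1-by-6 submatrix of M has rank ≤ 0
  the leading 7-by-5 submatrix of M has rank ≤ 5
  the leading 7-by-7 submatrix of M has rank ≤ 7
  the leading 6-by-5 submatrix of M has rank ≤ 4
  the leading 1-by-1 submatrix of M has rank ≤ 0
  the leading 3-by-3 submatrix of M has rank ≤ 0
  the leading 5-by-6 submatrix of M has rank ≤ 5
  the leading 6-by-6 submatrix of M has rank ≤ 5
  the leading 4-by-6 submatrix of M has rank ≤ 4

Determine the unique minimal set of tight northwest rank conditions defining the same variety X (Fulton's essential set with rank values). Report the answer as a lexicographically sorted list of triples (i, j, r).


Reconstructing r_w from the 18 given conditions:

  row 1: 0 0 0 0 0 0 1
  row 2: 0 0 0 1 1 1 2
  row 3: 0 0 0 1 2 2 3
  row 4: 1 1 1 2 3 3 4
  row 5: 1 1 2 3 4 4 5
  row 6: 1 1 2 3 4 5 6
  row 7: 1 2 3 4 5 6 7

second differences of R give the permutation w = (7, 4, 5, 1, 3, 6, 2).

Rothe diagram D(w) (14 cells), 3 SE-corners (essential conditions):

[(1, 6, 0), (3, 3, 0), (6, 2, 1)]


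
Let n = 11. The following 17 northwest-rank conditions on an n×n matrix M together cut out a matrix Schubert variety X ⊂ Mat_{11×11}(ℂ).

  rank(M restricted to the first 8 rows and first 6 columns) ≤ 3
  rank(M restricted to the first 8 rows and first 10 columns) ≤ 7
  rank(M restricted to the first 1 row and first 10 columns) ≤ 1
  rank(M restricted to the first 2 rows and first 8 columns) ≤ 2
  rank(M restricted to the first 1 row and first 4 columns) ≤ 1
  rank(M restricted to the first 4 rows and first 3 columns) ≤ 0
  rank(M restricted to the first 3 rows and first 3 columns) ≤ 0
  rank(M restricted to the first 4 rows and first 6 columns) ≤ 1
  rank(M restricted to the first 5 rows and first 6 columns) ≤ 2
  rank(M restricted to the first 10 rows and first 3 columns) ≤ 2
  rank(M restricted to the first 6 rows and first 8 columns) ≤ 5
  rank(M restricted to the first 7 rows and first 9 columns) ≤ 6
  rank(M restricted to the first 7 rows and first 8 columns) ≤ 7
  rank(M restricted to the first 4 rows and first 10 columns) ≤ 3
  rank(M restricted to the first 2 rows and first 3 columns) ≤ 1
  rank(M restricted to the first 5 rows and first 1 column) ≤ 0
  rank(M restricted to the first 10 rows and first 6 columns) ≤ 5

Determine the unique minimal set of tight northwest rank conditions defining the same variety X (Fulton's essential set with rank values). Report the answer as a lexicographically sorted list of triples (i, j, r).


Reconstructing r_w from the 17 given conditions:

  i=1: 0  0  0  1  1  1  1  1  1  1  1
  i=2: 0  0  0  1  1  1  2  2  2  2  2
  i=3: 0  0  0  1  1  1  2  3  3  3  3
  i=4: 0  0  0  1  1  1  2  3  3  3  4
  i=5: 0  1  1  2  2  2  3  4  4  4  5
  i=6: 1  2  2  3  3  3  4  5  5  5  6
  i=7: 1  2  2  3  3  3  4  5  6  6  7
  i=8: 1  2  2  3  3  3  4  5  6  7  8
  i=9: 1  2  2  3  4  4  5  6  7  8  9
  i=10: 1  2  2  3  4  5  6  7  8  9  10
  i=11: 1  2  3  4  5  6  7  8  9  10  11

giving w = (4, 7, 8, 11, 2, 1, 9, 10, 5, 6, 3) via Δ²R.

|D(w)|=29, |Ess(w)|=6:

[(4, 3, 0), (4, 6, 1), (4, 10, 3), (5, 1, 0), (8, 6, 3), (10, 3, 2)]


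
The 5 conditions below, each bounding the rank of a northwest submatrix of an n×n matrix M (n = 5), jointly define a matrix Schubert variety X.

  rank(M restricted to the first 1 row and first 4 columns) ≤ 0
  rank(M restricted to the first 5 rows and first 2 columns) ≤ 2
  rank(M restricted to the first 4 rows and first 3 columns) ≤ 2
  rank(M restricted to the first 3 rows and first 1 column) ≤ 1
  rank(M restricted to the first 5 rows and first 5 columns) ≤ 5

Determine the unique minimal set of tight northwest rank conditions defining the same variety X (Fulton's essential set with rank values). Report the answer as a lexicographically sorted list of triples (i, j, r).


Recovering R(i,j) via the rank-extension bound from the 5 conditions:

  i=1: 0  0  0  0  1
  i=2: 1  1  1  1  2
  i=3: 1  2  2  2  3
  i=4: 1  2  2  3  4
  i=5: 1  2  3  4  5

hence w(1..5) = (5, 1, 2, 4, 3).

Fulton essential set (2 of the 5 Rothe cells):

[(1, 4, 0), (4, 3, 2)]


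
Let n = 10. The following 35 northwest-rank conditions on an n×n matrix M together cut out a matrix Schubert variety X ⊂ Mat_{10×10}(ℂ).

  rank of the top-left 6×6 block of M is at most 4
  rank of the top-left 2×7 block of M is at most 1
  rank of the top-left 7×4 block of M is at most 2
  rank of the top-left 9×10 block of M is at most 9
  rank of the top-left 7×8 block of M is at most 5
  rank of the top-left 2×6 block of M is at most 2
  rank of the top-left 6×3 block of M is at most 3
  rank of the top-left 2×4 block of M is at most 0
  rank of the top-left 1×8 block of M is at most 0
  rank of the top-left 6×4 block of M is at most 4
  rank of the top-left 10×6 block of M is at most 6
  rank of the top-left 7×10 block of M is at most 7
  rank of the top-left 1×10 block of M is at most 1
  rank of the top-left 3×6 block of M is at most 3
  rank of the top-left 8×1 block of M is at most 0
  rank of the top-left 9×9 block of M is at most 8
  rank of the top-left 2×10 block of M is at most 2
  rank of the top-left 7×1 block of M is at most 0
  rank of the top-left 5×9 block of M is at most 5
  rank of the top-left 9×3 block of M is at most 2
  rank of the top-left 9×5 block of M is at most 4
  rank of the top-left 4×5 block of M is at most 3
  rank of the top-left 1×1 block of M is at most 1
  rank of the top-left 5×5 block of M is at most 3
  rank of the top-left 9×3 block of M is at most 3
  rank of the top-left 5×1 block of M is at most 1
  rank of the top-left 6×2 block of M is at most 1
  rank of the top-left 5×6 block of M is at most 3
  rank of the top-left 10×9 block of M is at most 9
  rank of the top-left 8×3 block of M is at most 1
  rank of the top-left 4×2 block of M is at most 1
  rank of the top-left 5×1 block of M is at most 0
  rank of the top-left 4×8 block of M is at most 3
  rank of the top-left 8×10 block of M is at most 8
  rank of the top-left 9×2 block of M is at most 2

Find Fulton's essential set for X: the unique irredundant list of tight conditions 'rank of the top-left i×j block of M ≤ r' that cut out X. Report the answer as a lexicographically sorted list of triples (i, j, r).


Propagating the 35 rank bounds to every northwest block:

  row 1: 0 0 0 0 0 0 0 0 1 1
  row 2: 0 0 0 0 1 1 1 1 2 2
  row 3: 0 1 1 1 2 2 2 2 3 3
  row 4: 0 1 1 2 3 3 3 3 4 4
  row 5: 0 1 1 2 3 3 4 4 5 5
  row 6: 0 1 1 2 3 4 5 5 6 6
  row 7: 0 1 1 2 3 4 5 5 6 7
  row 8: 0 1 1 2 3 4 5 6 7 8
  row 9: 1 2 2 3 4 5 6 7 8 9
  row 10: 1 2 3 4 5 6 7 8 9 10

hence w(1..10) = (9, 5, 2, 4, 7, 6, 10, 8, 1, 3).

D(w) has 25 cells with 6 SE-corners; essential set:

[(1, 8, 0), (2, 4, 0), (5, 6, 3), (7, 8, 5), (8, 1, 0), (8, 3, 1)]


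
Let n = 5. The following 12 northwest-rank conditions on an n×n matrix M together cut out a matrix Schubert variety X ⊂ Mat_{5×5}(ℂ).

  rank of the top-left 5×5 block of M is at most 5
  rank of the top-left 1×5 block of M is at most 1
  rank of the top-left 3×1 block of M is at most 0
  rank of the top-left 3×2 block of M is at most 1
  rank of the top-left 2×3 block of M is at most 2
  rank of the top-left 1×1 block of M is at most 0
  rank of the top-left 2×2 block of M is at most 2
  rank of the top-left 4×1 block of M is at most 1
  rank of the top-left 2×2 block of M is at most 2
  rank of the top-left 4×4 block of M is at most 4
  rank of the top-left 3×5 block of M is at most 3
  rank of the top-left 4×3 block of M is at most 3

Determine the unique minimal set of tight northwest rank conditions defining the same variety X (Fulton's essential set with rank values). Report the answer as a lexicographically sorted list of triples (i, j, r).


Recovering R(i,j) via the rank-extension bound from the 12 conditions:

  row 1: 0 1 1 1 1
  row 2: 0 1 2 2 2
  row 3: 0 1 2 3 3
  row 4: 1 2 3 4 4
  row 5: 1 2 3 4 5

the unique w with this rank table is (2, 3, 4, 1, 5).

Rothe diagram D(w) (3 cells), 1 SE-corner (essential condition):

[(3, 1, 0)]


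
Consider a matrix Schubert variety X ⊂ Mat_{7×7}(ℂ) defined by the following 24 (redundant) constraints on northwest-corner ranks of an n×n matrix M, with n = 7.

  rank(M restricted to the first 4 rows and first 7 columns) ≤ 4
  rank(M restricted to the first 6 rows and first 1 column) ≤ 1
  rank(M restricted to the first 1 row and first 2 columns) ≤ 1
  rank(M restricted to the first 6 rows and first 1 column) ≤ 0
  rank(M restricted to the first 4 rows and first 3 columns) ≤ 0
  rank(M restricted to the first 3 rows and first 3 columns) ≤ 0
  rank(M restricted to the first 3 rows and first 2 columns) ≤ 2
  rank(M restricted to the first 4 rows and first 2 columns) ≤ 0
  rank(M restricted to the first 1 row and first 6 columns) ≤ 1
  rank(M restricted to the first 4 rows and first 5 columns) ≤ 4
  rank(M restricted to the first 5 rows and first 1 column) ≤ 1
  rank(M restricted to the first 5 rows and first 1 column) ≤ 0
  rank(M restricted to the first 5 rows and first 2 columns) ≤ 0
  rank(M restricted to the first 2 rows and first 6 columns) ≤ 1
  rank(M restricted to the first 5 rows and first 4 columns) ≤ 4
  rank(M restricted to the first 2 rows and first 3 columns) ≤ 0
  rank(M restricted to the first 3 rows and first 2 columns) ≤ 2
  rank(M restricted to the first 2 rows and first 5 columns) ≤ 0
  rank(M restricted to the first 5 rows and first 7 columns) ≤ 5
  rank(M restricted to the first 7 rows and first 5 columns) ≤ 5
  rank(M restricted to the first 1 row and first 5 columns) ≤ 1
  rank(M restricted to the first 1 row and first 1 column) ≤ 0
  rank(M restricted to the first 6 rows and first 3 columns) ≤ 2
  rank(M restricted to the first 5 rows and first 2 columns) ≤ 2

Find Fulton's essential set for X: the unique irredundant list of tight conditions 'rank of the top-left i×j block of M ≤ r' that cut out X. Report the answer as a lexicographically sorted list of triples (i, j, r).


The tightest implied rank at each (i,j), from the 24 conditions:

  R[1]: 0, 0, 0, 0, 0, 1, 1
  R[2]: 0, 0, 0, 0, 0, 1, 2
  R[3]: 0, 0, 0, 1, 1, 2, 3
  R[4]: 0, 0, 0, 1, 2, 3, 4
  R[5]: 0, 0, 1, 2, 3, 4, 5
  R[6]: 0, 1, 2, 3, 4, 5, 6
  R[7]: 1, 2, 3, 4, 5, 6, 7

giving w = (6, 7, 4, 5, 3, 2, 1) via Δ²R.

|D(w)|=19, |Ess(w)|=4:

[(2, 5, 0), (4, 3, 0), (5, 2, 0), (6, 1, 0)]


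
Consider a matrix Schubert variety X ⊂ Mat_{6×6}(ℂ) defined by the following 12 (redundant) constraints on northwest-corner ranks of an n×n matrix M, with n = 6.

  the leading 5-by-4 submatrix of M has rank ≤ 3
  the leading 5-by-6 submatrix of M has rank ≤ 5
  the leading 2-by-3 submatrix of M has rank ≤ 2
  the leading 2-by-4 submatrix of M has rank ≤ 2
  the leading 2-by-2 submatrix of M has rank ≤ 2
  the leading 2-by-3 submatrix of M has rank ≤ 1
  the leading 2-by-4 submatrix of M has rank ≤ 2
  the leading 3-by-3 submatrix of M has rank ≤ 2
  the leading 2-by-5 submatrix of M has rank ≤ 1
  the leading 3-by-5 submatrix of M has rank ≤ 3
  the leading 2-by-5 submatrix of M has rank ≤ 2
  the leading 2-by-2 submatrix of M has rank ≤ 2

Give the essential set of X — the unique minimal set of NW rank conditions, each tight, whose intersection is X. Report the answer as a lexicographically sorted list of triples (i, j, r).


Reconstructing r_w from the 12 given conditions:

  i=1: 1 1 1 1 1 1
  i=2: 1 1 1 1 1 2
  i=3: 1 2 2 2 2 3
  i=4: 1 2 3 3 3 4
  i=5: 1 2 3 3 4 5
  i=6: 1 2 3 4 5 6

hence w(1..6) = (1, 6, 2, 3, 5, 4).

ℓ(w)=5; the 2 essential cells (i,j,r):

[(2, 5, 1), (5, 4, 3)]


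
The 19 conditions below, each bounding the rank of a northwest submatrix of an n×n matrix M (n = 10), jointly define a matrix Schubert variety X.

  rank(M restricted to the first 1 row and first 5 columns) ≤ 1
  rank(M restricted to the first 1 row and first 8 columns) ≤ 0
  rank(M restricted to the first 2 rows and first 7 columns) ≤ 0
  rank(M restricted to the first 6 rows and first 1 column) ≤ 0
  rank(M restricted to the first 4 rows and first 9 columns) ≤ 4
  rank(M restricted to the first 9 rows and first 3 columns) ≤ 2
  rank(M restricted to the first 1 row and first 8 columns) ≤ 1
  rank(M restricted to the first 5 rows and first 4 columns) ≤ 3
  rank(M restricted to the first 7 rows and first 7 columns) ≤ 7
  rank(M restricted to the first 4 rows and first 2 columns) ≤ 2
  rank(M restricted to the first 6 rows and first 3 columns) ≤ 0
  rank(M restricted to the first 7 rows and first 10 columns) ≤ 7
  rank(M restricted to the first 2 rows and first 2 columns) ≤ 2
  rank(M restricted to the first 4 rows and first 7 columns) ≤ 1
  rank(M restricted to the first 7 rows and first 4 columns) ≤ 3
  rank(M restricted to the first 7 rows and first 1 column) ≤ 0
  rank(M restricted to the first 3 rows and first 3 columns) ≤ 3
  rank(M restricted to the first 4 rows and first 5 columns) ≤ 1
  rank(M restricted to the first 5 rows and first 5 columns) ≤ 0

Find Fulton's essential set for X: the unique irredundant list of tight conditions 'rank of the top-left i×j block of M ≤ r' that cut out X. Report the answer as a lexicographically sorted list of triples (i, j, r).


The tightest implied rank at each (i,j), from the 19 conditions:

  row 1: 0  0  0  0  0  0  0  0  1  1
  row 2: 0  0  0  0  0  0  0  1  2  2
  row 3: 0  0  0  0  0  1  1  2  3  3
  row 4: 0  0  0  0  0  1  1  2  3  4
  row 5: 0  0  0  0  0  1  2  3  4  5
  row 6: 0  0  0  1  1  2  3  4  5  6
  row 7: 0  1  1  2  2  3  4  5  6  7
  row 8: 1  2  2  3  3  4  5  6  7  8
  row 9: 1  2  2  3  4  5  6  7  8  9
  row 10: 1  2  3  4  5  6  7  8  9  10

the unique w with this rank table is (9, 8, 6, 10, 7, 4, 2, 1, 5, 3).

Rothe diagram D(w) (36 cells), 7 SE-corners (essential conditions):

[(1, 8, 0), (2, 7, 0), (4, 7, 1), (5, 5, 0), (6, 3, 0), (7, 1, 0), (9, 3, 2)]


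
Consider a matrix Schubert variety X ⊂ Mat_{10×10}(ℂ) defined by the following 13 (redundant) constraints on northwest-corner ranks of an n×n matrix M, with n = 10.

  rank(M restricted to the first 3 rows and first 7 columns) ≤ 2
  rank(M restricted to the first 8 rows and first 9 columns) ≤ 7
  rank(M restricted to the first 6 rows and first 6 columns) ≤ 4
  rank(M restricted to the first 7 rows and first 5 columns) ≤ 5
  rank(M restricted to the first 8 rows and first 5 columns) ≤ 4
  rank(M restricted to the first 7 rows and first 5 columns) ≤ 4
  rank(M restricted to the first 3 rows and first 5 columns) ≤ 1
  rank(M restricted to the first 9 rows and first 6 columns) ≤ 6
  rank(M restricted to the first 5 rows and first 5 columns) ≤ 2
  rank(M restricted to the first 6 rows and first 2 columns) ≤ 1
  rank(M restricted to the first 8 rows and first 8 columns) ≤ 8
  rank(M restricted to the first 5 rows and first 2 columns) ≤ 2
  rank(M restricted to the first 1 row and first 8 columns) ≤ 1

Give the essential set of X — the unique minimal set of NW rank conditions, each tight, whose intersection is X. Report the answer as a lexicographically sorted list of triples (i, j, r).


The tightest implied rank at each (i,j), from the 13 conditions:

  row 1: 1 1 1 1 1 1 1 1 1 1
  row 2: 1 1 1 1 1 2 2 2 2 2
  row 3: 1 1 1 1 1 2 2 3 3 3
  row 4: 1 1 2 2 2 3 3 4 4 4
  row 5: 1 1 2 2 2 3 4 5 5 5
  row 6: 1 1 2 3 3 4 5 6 6 6
  row 7: 1 2 3 4 4 5 6 7 7 7
  row 8: 1 2 3 4 4 5 6 7 7 8
  row 9: 1 2 3 4 5 6 7 8 8 9
  row 10: 1 2 3 4 5 6 7 8 9 10

the unique w with this rank table is (1, 6, 8, 3, 7, 4, 2, 10, 5, 9).

|D(w)|=16, |Ess(w)|=6:

[(3, 5, 1), (3, 7, 2), (5, 5, 2), (6, 2, 1), (8, 5, 4), (8, 9, 7)]
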